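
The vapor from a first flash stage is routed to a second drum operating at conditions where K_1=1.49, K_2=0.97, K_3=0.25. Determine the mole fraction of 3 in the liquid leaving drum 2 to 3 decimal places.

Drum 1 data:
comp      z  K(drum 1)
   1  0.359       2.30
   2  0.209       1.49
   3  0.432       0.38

x_3 (drum 2) = 0.288

Drum 1:
Newton iteration, ψ₁⁰ = 0.5:
  ψ₁ = 0.500: g = -0.0231, g' = -0.604 → ψ₁ = 0.462
Converged at ψ₁ = 0.462.
Drum-1 compositions:
  1: x = 0.224, y = 0.516
  2: x = 0.170, y = 0.254
  3: x = 0.605, y = 0.230
Drum-2 feed = drum-1 vapor: z₂ = (0.5161, 0.2540, 0.2300).
Drum 2:
Iterate (Newton) starting at ψ₂ = 0.63:
  ψ₂ = 0.630: g = -0.1415, g' = -0.537 → ψ₂ = 0.367
  ψ₂ = 0.367: g = -0.0313, g' = -0.335 → ψ₂ = 0.274
  ψ₂ = 0.274: g = -0.0017, g' = -0.301 → ψ₂ = 0.268
Converged at ψ₂ = 0.268.
  1: x = 0.456, y = 0.680
  2: x = 0.256, y = 0.248
  3: x = 0.288, y = 0.072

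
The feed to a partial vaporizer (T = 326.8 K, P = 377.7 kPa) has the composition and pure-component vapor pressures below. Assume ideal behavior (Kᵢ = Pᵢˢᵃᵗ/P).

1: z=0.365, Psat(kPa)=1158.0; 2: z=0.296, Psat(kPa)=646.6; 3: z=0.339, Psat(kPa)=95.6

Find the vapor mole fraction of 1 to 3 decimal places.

Raoult's law: Kᵢ = Pᵢˢᵃᵗ/P = Pᵢˢᵃᵗ/377.7.
  K_1 = 1158.0/377.7 = 3.06593, K_2 = 646.6/377.7 = 1.71194, K_3 = 95.6/377.7 = 0.25311
Rachford–Rice: g(β) = Σ zᵢ(Kᵢ−1)/(1+β(Kᵢ−1)) = 0.
Feasibility: ΣzᵢKᵢ = 1.712, Σzᵢ/Kᵢ = 1.631 — both > 1, two phases present.
Newton iteration, β⁰ = 0.5:
  β = 0.500: g = 0.1222, g' = -0.940 → β = 0.630
  β = 0.630: g = -0.0051, g' = -1.040 → β = 0.625
Converged at β = 0.625.
Compositions from xᵢ = zᵢ/(1+β(Kᵢ−1)), yᵢ = Kᵢxᵢ:
  1: x = 0.159, y = 0.488
  2: x = 0.205, y = 0.351
  3: x = 0.636, y = 0.161

y_1 = 0.488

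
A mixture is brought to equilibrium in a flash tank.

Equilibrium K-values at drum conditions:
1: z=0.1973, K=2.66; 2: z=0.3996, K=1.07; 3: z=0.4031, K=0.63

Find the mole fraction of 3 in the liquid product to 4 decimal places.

x_3 = 0.5173

Iterate (Newton) starting at ψ = 0.5:
  ψ = 0.5000: g = 0.02300, g' = -0.2473 → ψ = 0.5930
  ψ = 0.5930: g = 0.00084, g' = -0.2304 → ψ = 0.5966
Converged at ψ = 0.5966.
Compositions from xᵢ = zᵢ/(1+ψ(Kᵢ−1)), yᵢ = Kᵢxᵢ:
  1: x = 0.0991, y = 0.2637
  2: x = 0.3836, y = 0.4104
  3: x = 0.5173, y = 0.3259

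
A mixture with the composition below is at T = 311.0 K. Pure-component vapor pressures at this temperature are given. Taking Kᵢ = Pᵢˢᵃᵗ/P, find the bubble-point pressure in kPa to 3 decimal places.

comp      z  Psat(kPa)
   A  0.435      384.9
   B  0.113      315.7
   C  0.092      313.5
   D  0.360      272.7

Pbub = 330.120 kPa

At the bubble point ψ → 0, so ΣzᵢKᵢ = 1 with Kᵢ = Pᵢˢᵃᵗ/P ⇒ P = ΣzᵢPᵢˢᵃᵗ.
P = 0.435·384.9 + 0.113·315.7 + 0.092·313.5 + 0.360·272.7 = 330.120 kPa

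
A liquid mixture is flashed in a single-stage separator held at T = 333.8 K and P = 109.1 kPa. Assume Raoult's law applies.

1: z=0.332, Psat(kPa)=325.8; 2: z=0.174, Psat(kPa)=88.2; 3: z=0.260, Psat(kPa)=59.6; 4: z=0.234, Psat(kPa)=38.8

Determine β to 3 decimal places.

Raoult's law: Kᵢ = Pᵢˢᵃᵗ/P = Pᵢˢᵃᵗ/109.1.
  K_1 = 325.8/109.1 = 2.98625, K_2 = 88.2/109.1 = 0.80843, K_3 = 59.6/109.1 = 0.54629, K_4 = 38.8/109.1 = 0.35564
Material balance + equilibrium reduce to Σ zᵢ(Kᵢ−1)/(1+β(Kᵢ−1)) = 0.
Check two-phase: ΣzᵢKᵢ = 1.357 > 1 and Σzᵢ/Kᵢ = 1.460 > 1, so g(0) = 0.357 > 0 and g(1) = -0.460 < 0.
Newton–Raphson from β = 0.5:
  β = 0.500: g = -0.0810, g' = -0.639 → β = 0.373
  β = 0.373: g = 0.0024, g' = -0.685 → β = 0.377
Converged at β = 0.377.

β = 0.377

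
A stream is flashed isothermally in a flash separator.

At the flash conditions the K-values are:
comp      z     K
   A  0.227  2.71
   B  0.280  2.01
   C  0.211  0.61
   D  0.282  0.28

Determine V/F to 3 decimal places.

Material balance + equilibrium reduce to Σ zᵢ(Kᵢ−1)/(1+V/F(Kᵢ−1)) = 0.
Check two-phase: ΣzᵢKᵢ = 1.386 > 1 and Σzᵢ/Kᵢ = 1.576 > 1, so g(0) = 0.386 > 0 and g(1) = -0.576 < 0.
Newton–Raphson from V/F = 0.39:
  V/F = 0.390: g = 0.0564, g' = -0.713 → V/F = 0.469
Converged at V/F = 0.469.

V/F = 0.469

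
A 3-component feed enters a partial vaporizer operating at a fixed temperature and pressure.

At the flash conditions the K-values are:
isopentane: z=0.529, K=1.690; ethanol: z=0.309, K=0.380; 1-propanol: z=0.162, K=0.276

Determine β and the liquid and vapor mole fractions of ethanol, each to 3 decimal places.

β = 0.124, x_ethanol = 0.335, y_ethanol = 0.127

Rachford–Rice: g(β) = Σ zᵢ(Kᵢ−1)/(1+β(Kᵢ−1)) = 0.
Check two-phase: ΣzᵢKᵢ = 1.056 > 1 and Σzᵢ/Kᵢ = 1.713 > 1, so g(0) = 0.056 > 0 and g(1) = -0.713 < 0.
Newton iteration, β⁰ = 0.5:
  β = 0.500: g = -0.1901, g' = -0.597 → β = 0.182
  β = 0.182: g = -0.0266, g' = -0.462 → β = 0.124
Converged at β = 0.124.
Compositions from xᵢ = zᵢ/(1+β(Kᵢ−1)), yᵢ = Kᵢxᵢ:
  isopentane: x = 0.487, y = 0.824
  ethanol: x = 0.335, y = 0.127
  1-propanol: x = 0.178, y = 0.049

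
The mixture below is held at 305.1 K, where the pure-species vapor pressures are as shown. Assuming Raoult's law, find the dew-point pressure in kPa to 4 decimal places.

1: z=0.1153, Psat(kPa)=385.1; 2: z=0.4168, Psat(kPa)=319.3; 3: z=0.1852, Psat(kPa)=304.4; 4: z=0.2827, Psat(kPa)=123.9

Pdew = 222.4770 kPa

At the dew point ψ → 1, so Σzᵢ/Kᵢ = 1 with Kᵢ = Pᵢˢᵃᵗ/P ⇒ 1/P = Σzᵢ/Pᵢˢᵃᵗ.
1/P = 0.1153/385.1 + 0.4168/319.3 + 0.1852/304.4 + 0.2827/123.9 = 0.0044948 ⇒ P = 222.4770 kPa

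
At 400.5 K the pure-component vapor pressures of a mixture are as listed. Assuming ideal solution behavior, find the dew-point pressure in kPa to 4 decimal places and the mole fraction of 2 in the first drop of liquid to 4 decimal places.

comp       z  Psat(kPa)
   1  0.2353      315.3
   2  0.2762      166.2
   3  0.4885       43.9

At the dew point ψ → 1, so Σzᵢ/Kᵢ = 1 with Kᵢ = Pᵢˢᵃᵗ/P ⇒ 1/P = Σzᵢ/Pᵢˢᵃᵗ.
1/P = 0.2353/315.3 + 0.2762/166.2 + 0.4885/43.9 = 0.0135357 ⇒ P = 73.8788 kPa
xᵢ = zᵢP/Pᵢˢᵃᵗ ⇒ x_2 = 0.2762·73.8788/166.2 = 0.1228

Pdew = 73.8788 kPa, x_2 = 0.1228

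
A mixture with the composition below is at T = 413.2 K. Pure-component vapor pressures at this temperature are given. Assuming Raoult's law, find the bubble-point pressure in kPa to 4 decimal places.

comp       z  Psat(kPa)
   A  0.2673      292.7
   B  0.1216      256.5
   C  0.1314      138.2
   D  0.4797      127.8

Pbub = 188.8942 kPa

At the bubble point ψ → 0, so ΣzᵢKᵢ = 1 with Kᵢ = Pᵢˢᵃᵗ/P ⇒ P = ΣzᵢPᵢˢᵃᵗ.
P = 0.2673·292.7 + 0.1216·256.5 + 0.1314·138.2 + 0.4797·127.8 = 188.8942 kPa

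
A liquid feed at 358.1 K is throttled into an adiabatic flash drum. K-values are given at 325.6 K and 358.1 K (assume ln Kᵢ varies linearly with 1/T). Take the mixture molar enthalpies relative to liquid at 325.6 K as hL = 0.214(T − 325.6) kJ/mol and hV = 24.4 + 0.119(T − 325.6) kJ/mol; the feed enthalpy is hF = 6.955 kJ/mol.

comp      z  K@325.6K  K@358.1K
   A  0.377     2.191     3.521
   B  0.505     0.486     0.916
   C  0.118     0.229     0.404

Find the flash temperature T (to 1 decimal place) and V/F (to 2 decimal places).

Adiabatic flash: solve Rachford–Rice at each trial T, then check hF = ψ·hV(T) + (1−ψ)·hL(T).
  T = 325.6 K: K = (2.191, 0.486, 0.229), RR gives ψ = 0.145, H_out = 3.537 kJ/mol
  T = 358.1 K: K = (3.521, 0.916, 0.404), RR gives ψ = 1.000, H_out = 28.267 kJ/mol
  T = 341.9 K: K = (2.811, 0.678, 0.309), RR gives ψ = 0.574, H_out = 16.605 kJ/mol
  T = 333.8 K: K = (2.491, 0.577, 0.267), RR gives ψ = 0.354, H_out = 10.112 kJ/mol
  T = 329.7 K: K = (2.338, 0.530, 0.248), RR gives ψ = 0.250, H_out = 6.871 kJ/mol
  T = 331.8 K: K = (2.416, 0.554, 0.257), RR gives ψ = 0.303, H_out = 8.536 kJ/mol
Linear interpolation between T = 329.7 (H_out = 6.871) and T = 331.8 (H_out = 8.536) on hF = 6.955 gives T ≈ 329.8 K, at which ψ = 0.25.

T = 329.8 K, V/F = 0.25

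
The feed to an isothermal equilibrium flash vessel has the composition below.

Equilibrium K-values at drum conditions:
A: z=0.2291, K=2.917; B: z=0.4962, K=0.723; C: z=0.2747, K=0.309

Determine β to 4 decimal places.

β = 0.1306

Let β = V/F and solve Σ zᵢ(Kᵢ−1)/(1+β(Kᵢ−1)) = 0.
Feasibility: ΣzᵢKᵢ = 1.1119, Σzᵢ/Kᵢ = 1.6538 — both > 1, two phases present.
Iterate (Newton) starting at β = 0.52:
  β = 0.5200: g = -0.23691, g' = -0.5827 → β = 0.1134
  β = 0.1134: g = 0.01290, g' = -0.7631 → β = 0.1303
  β = 0.1303: g = 0.00021, g' = -0.7384 → β = 0.1306
Converged at β = 0.1306.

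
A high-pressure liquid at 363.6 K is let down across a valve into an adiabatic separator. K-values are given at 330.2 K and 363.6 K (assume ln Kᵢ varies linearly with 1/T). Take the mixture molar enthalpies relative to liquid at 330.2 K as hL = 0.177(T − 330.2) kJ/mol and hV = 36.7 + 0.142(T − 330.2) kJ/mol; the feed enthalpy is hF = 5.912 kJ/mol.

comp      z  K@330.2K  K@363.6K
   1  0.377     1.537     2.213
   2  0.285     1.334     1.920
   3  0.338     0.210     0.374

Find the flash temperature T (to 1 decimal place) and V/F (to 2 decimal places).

T = 332.3 K, V/F = 0.15

Adiabatic flash: solve Rachford–Rice at each trial T, then check hF = ψ·hV(T) + (1−ψ)·hL(T).
  T = 330.2 K: K = (1.537, 1.334, 0.210), RR gives ψ = 0.085, H_out = 3.113 kJ/mol
  T = 363.6 K: K = (2.213, 1.920, 0.374), RR gives ψ = 0.744, H_out = 32.346 kJ/mol
  T = 346.9 K: K = (1.861, 1.614, 0.284), RR gives ψ = 0.474, H_out = 20.066 kJ/mol
  T = 338.5 K: K = (1.694, 1.470, 0.245), RR gives ψ = 0.308, H_out = 12.691 kJ/mol
  T = 334.4 K: K = (1.616, 1.402, 0.227), RR gives ψ = 0.209, H_out = 8.368 kJ/mol
  T = 332.3 K: K = (1.576, 1.368, 0.219), RR gives ψ = 0.150, H_out = 5.868 kJ/mol
Linear interpolation between T = 332.3 (H_out = 5.868) and T = 334.4 (H_out = 8.368) on hF = 5.912 gives T ≈ 332.3 K, at which ψ = 0.15.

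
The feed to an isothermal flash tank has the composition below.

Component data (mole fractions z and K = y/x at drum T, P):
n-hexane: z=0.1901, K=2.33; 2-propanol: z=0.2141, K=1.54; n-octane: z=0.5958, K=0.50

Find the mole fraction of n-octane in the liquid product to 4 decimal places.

x_n-octane = 0.6409

Rachford–Rice: g(ψ) = Σ zᵢ(Kᵢ−1)/(1+ψ(Kᵢ−1)) = 0.
Check two-phase: ΣzᵢKᵢ = 1.0705 > 1 and Σzᵢ/Kᵢ = 1.4122 > 1, so g(0) = 0.0705 > 0 and g(1) = -0.4122 < 0.
Newton–Raphson from ψ = 0.5:
  ψ = 0.5000: g = -0.15431, g' = -0.4248 → ψ = 0.1367
  ψ = 0.1367: g = 0.00183, g' = -0.4665 → ψ = 0.1407
Converged at ψ = 0.1407.
Compositions from xᵢ = zᵢ/(1+ψ(Kᵢ−1)), yᵢ = Kᵢxᵢ:
  n-hexane: x = 0.1601, y = 0.3731
  2-propanol: x = 0.1990, y = 0.3064
  n-octane: x = 0.6409, y = 0.3204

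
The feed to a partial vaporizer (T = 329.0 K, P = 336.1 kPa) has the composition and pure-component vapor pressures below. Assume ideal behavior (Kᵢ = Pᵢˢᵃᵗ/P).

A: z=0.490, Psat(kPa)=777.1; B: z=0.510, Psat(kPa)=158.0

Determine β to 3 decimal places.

Raoult's law: Kᵢ = Pᵢˢᵃᵗ/P = Pᵢˢᵃᵗ/336.1.
  K_A = 777.1/336.1 = 2.31211, K_B = 158.0/336.1 = 0.47010
Material balance + equilibrium reduce to Σ zᵢ(Kᵢ−1)/(1+β(Kᵢ−1)) = 0.
g(0) = ΣzᵢKᵢ − 1 = 0.373 and g(1) = 1 − Σzᵢ/Kᵢ = -0.297, so a root lies in (0, 1).
Newton iteration, β⁰ = 0.5:
  β = 0.500: g = 0.0206, g' = -0.573 → β = 0.536
Converged at β = 0.536.

β = 0.536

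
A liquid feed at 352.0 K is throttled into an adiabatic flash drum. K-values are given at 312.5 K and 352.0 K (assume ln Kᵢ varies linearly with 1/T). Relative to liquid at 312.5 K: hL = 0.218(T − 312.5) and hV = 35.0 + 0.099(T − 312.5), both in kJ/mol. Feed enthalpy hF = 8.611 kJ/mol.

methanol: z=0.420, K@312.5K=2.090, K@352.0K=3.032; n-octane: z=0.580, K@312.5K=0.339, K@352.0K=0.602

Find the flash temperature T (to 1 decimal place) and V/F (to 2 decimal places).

Adiabatic flash: solve Rachford–Rice at each trial T, then check hF = ψ·hV(T) + (1−ψ)·hL(T).
  T = 312.5 K: K = (2.090, 0.339), RR gives ψ = 0.103, H_out = 3.615 kJ/mol
  T = 352.0 K: K = (3.032, 0.602), RR gives ψ = 0.770, H_out = 31.937 kJ/mol
  T = 332.2 K: K = (2.544, 0.459), RR gives ψ = 0.401, H_out = 17.389 kJ/mol
  T = 322.4 K: K = (2.314, 0.397), RR gives ψ = 0.255, H_out = 10.774 kJ/mol
  T = 317.4 K: K = (2.200, 0.367), RR gives ψ = 0.180, H_out = 7.261 kJ/mol
  T = 319.9 K: K = (2.257, 0.382), RR gives ψ = 0.218, H_out = 9.038 kJ/mol
  T = 318.6 K: K = (2.227, 0.374), RR gives ψ = 0.198, H_out = 8.120 kJ/mol
Linear interpolation between T = 318.6 (H_out = 8.120) and T = 319.9 (H_out = 9.038) on hF = 8.611 gives T ≈ 319.3 K, at which ψ = 0.21.

T = 319.3 K, V/F = 0.21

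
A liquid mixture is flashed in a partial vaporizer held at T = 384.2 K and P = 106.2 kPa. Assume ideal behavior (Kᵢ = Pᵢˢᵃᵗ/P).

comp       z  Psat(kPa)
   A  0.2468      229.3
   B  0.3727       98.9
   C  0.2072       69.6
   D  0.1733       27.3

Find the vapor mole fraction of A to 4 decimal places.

y_A = 0.4567

Raoult's law: Kᵢ = Pᵢˢᵃᵗ/P = Pᵢˢᵃᵗ/106.2.
  K_A = 229.3/106.2 = 2.159134, K_B = 98.9/106.2 = 0.931262, K_C = 69.6/106.2 = 0.655367, K_D = 27.3/106.2 = 0.257062
Let ψ = V/F and solve Σ zᵢ(Kᵢ−1)/(1+ψ(Kᵢ−1)) = 0.
g(0) = ΣzᵢKᵢ − 1 = 0.0603 and g(1) = 1 − Σzᵢ/Kᵢ = -0.5048, so a root lies in (0, 1).
Newton iteration, ψ⁰ = 0.5:
  ψ = 0.5000: g = -0.13654, g' = -0.4128 → ψ = 0.1693
  ψ = 0.1693: g = -0.00987, g' = -0.3864 → ψ = 0.1437
  ψ = 0.1437: g = 0.00008, g' = -0.3926 → ψ = 0.1439
Converged at ψ = 0.1439.
Compositions from xᵢ = zᵢ/(1+ψ(Kᵢ−1)), yᵢ = Kᵢxᵢ:
  A: x = 0.2115, y = 0.4567
  B: x = 0.3764, y = 0.3505
  C: x = 0.2180, y = 0.1429
  D: x = 0.1940, y = 0.0499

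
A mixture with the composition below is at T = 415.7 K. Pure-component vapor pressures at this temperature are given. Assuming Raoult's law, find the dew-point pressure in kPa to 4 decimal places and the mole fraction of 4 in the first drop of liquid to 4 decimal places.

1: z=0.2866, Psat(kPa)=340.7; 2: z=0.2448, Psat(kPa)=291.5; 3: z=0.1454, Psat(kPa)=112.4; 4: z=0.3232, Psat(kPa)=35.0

Pdew = 81.9076 kPa, x_4 = 0.7564

At the dew point ψ → 1, so Σzᵢ/Kᵢ = 1 with Kᵢ = Pᵢˢᵃᵗ/P ⇒ 1/P = Σzᵢ/Pᵢˢᵃᵗ.
1/P = 0.2866/340.7 + 0.2448/291.5 + 0.1454/112.4 + 0.3232/35.0 = 0.0122089 ⇒ P = 81.9076 kPa
xᵢ = zᵢP/Pᵢˢᵃᵗ ⇒ x_4 = 0.3232·81.9076/35.0 = 0.7564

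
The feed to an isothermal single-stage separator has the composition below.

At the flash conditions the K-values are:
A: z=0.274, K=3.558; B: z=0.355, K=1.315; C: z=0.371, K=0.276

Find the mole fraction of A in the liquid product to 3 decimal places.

x_A = 0.123

Iterate (Newton) starting at ψ = 0.5:
  ψ = 0.500: g = -0.0169, g' = -0.849 → ψ = 0.480
Converged at ψ = 0.480.
Compositions from xᵢ = zᵢ/(1+ψ(Kᵢ−1)), yᵢ = Kᵢxᵢ:
  A: x = 0.123, y = 0.438
  B: x = 0.308, y = 0.406
  C: x = 0.569, y = 0.157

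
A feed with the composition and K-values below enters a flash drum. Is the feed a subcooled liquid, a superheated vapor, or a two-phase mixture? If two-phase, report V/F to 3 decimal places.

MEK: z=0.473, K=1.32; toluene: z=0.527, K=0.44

subcooled liquid

ΣzᵢKᵢ = 0.856; Σzᵢ/Kᵢ = 1.556.
Since ΣzᵢKᵢ < 1 the mixture is below its bubble point — single liquid phase.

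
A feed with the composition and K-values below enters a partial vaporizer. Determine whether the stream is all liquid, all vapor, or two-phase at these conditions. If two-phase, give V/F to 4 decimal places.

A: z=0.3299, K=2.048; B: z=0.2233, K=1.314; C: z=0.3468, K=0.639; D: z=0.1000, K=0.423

two-phase, V/F = 0.6760

ΣzᵢKᵢ = 1.2330; Σzᵢ/Kᵢ = 1.1102.
Both exceed 1, so a two-phase solution exists.
Newton iteration, ψ⁰ = 0.5:
  ψ = 0.5000: g = 0.05360, g' = -0.3055 → ψ = 0.6754
  ψ = 0.6754: g = 0.00017, g' = -0.3076 → ψ = 0.6760
Converged at ψ = 0.6760.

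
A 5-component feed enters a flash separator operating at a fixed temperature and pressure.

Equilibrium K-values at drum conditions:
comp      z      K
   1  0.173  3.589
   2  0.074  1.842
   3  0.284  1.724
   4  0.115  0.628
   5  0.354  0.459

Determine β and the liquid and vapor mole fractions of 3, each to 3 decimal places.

β = 0.641, x_3 = 0.194, y_3 = 0.334

Let β = V/F and solve Σ zᵢ(Kᵢ−1)/(1+β(Kᵢ−1)) = 0.
Feasibility: ΣzᵢKᵢ = 1.482, Σzᵢ/Kᵢ = 1.207 — both > 1, two phases present.
Iterate (Newton) starting at β = 0.5:
  β = 0.500: g = 0.0749, g' = -0.545 → β = 0.637
  β = 0.637: g = 0.0018, g' = -0.526 → β = 0.641
Converged at β = 0.641.
Compositions from xᵢ = zᵢ/(1+β(Kᵢ−1)), yᵢ = Kᵢxᵢ:
  1: x = 0.065, y = 0.233
  2: x = 0.048, y = 0.089
  3: x = 0.194, y = 0.334
  4: x = 0.151, y = 0.095
  5: x = 0.542, y = 0.249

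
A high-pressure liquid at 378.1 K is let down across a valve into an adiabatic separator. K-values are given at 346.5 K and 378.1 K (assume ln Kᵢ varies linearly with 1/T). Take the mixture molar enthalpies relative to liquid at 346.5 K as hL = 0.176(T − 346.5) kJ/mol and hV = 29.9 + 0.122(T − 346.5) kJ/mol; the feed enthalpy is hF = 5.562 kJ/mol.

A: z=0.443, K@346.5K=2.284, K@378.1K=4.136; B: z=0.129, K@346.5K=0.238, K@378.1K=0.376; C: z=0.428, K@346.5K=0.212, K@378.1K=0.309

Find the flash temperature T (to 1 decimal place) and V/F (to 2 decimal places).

Adiabatic flash: solve Rachford–Rice at each trial T, then check hF = ψ·hV(T) + (1−ψ)·hL(T).
  T = 346.5 K: K = (2.284, 0.238, 0.212), RR gives ψ = 0.133, H_out = 3.968 kJ/mol
  T = 378.1 K: K = (4.136, 0.376, 0.309), RR gives ψ = 0.478, H_out = 19.029 kJ/mol
  T = 362.3 K: K = (3.114, 0.302, 0.258), RR gives ψ = 0.342, H_out = 12.708 kJ/mol
  T = 354.4 K: K = (2.676, 0.269, 0.234), RR gives ψ = 0.252, H_out = 8.828 kJ/mol
  T = 350.4 K: K = (2.472, 0.253, 0.223), RR gives ψ = 0.197, H_out = 6.529 kJ/mol
  T = 348.4 K: K = (2.374, 0.245, 0.217), RR gives ψ = 0.165, H_out = 5.261 kJ/mol
Linear interpolation between T = 348.4 (H_out = 5.261) and T = 350.4 (H_out = 6.529) on hF = 5.562 gives T ≈ 348.9 K, at which ψ = 0.17.

T = 348.9 K, V/F = 0.17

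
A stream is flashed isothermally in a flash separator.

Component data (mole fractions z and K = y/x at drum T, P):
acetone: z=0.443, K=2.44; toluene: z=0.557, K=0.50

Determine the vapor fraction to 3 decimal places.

ψ = 0.499

Rachford–Rice: g(ψ) = Σ zᵢ(Kᵢ−1)/(1+ψ(Kᵢ−1)) = 0.
g(0) = ΣzᵢKᵢ − 1 = 0.359 and g(1) = 1 − Σzᵢ/Kᵢ = -0.296, so a root lies in (0, 1).
Binary case is linear: z₁(K₁−1)(1+ψ(K₂−1)) + z₂(K₂−1)(1+ψ(K₁−1)) = 0
⇒ ψ = [z₁(K₁−1)+z₂(K₂−1)] / [−(K₁−1)(K₂−1)] = 0.3594/0.7200 = 0.499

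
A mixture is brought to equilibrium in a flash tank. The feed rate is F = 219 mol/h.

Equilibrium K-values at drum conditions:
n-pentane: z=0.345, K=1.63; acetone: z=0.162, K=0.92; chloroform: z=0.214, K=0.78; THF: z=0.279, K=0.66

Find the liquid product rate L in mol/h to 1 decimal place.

Let ψ = V/F and solve Σ zᵢ(Kᵢ−1)/(1+ψ(Kᵢ−1)) = 0.
g(0) = ΣzᵢKᵢ − 1 = 0.062 and g(1) = 1 − Σzᵢ/Kᵢ = -0.085, so a root lies in (0, 1).
Newton–Raphson from ψ = 0.5:
  ψ = 0.500: g = -0.0154, g' = -0.140 → ψ = 0.390
  ψ = 0.390: g = 0.0002, g' = -0.145 → ψ = 0.392
Converged at ψ = 0.392.
Then V = ψ·F = 0.3917·219 = 85.8 mol/h and L = F − V = 133.2 mol/h.

L = 133.2 mol/h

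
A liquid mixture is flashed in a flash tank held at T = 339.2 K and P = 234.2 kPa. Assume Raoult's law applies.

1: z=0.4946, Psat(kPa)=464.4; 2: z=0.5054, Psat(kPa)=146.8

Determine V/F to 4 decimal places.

Raoult's law: Kᵢ = Pᵢˢᵃᵗ/P = Pᵢˢᵃᵗ/234.2.
  K_1 = 464.4/234.2 = 1.982921, K_2 = 146.8/234.2 = 0.626815
Newton iteration, V/F⁰ = 0.5:
  V/F = 0.5000: g = 0.09408, g' = -0.3212 → V/F = 0.7929
  V/F = 0.7929: g = 0.00534, g' = -0.2929 → V/F = 0.8112
Converged at V/F = 0.8112.

V/F = 0.8112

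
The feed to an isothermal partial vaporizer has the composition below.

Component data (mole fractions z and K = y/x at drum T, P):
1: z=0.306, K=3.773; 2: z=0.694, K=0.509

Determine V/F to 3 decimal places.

V/F = 0.373

Material balance + equilibrium reduce to Σ zᵢ(Kᵢ−1)/(1+V/F(Kᵢ−1)) = 0.
Feasibility: ΣzᵢKᵢ = 1.508, Σzᵢ/Kᵢ = 1.445 — both > 1, two phases present.
Newton–Raphson from V/F = 0.5:
  V/F = 0.500: g = -0.0961, g' = -0.707 → V/F = 0.364
  V/F = 0.364: g = 0.0073, g' = -0.831 → V/F = 0.373
Converged at V/F = 0.373.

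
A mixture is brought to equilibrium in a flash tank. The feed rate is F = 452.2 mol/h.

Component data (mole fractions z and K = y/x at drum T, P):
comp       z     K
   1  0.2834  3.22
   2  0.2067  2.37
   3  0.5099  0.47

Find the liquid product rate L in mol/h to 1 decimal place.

Let β = V/F and solve Σ zᵢ(Kᵢ−1)/(1+β(Kᵢ−1)) = 0.
Feasibility: ΣzᵢKᵢ = 1.6421, Σzᵢ/Kᵢ = 1.2601 — both > 1, two phases present.
Iterate (Newton) starting at β = 0.5:
  β = 0.5000: g = 0.09855, g' = -0.7155 → β = 0.6377
  β = 0.6377: g = 0.00334, g' = -0.6767 → β = 0.6427
Converged at β = 0.6427.
Then V = β·F = 0.6427·452.2 = 290.6 mol/h and L = F − V = 161.6 mol/h.

L = 161.6 mol/h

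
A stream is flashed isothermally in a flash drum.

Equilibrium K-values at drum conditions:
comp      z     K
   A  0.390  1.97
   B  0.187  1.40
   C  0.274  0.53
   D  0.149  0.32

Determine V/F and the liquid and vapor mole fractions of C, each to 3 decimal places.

V/F = 0.489, x_C = 0.356, y_C = 0.189

Material balance + equilibrium reduce to Σ zᵢ(Kᵢ−1)/(1+V/F(Kᵢ−1)) = 0.
Feasibility: ΣzᵢKᵢ = 1.223, Σzᵢ/Kᵢ = 1.314 — both > 1, two phases present.
Newton iteration, V/F⁰ = 0.5:
  V/F = 0.500: g = -0.0048, g' = -0.449 → V/F = 0.489
Converged at V/F = 0.489.
Compositions from xᵢ = zᵢ/(1+V/F(Kᵢ−1)), yᵢ = Kᵢxᵢ:
  A: x = 0.264, y = 0.521
  B: x = 0.156, y = 0.219
  C: x = 0.356, y = 0.189
  D: x = 0.223, y = 0.071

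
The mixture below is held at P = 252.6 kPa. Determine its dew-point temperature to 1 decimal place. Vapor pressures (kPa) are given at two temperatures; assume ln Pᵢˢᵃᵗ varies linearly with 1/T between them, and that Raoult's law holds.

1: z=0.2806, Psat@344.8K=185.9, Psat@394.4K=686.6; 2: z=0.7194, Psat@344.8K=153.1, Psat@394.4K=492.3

Dew-point temperature: Σzᵢ·P/Pᵢˢᵃᵗ(T) = 1. Interpolate ln Pᵢˢᵃᵗ = aᵢ + bᵢ/T.
  T = 344.8 K: ΣzᵢP/Pᵢˢᵃᵗ = 1.5682
  T = 394.4 K: ΣzᵢP/Pᵢˢᵃᵗ = 0.4724
  T = 369.6 K: ΣzᵢP/Pᵢˢᵃᵗ = 0.8264
  T = 357.2 K: ΣzᵢP/Pᵢˢᵃᵗ = 1.1257
  T = 363.4 K: ΣzᵢP/Pᵢˢᵃᵗ = 0.9619
  T = 360.3 K: ΣzᵢP/Pᵢˢᵃᵗ = 1.0399
  T = 361.9 K: ΣzᵢP/Pᵢˢᵃᵗ = 0.9987
Interpolating between 360.3 K and 361.9 K gives T ≈ 361.8 K.

T = 361.8 K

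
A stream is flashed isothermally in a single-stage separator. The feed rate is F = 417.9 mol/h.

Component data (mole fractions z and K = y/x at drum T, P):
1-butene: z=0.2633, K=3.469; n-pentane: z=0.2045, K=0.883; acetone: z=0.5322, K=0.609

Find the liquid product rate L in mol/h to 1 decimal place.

L = 202.5 mol/h

Material balance + equilibrium reduce to Σ zᵢ(Kᵢ−1)/(1+ψ(Kᵢ−1)) = 0.
Feasibility: ΣzᵢKᵢ = 1.4181, Σzᵢ/Kᵢ = 1.1814 — both > 1, two phases present.
Newton–Raphson from ψ = 0.5:
  ψ = 0.5000: g = 0.00686, g' = -0.4503 → ψ = 0.5152
  ψ = 0.5152: g = 0.00007, g' = -0.4417 → ψ = 0.5154
Converged at ψ = 0.5154.
Then V = ψ·F = 0.5154·417.9 = 215.4 mol/h and L = F − V = 202.5 mol/h.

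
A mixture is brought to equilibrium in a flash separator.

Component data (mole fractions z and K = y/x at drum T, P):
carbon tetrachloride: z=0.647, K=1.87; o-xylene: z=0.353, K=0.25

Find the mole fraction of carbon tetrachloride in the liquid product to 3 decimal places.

x_carbon tetrachloride = 0.463

Let ψ = V/F and solve Σ zᵢ(Kᵢ−1)/(1+ψ(Kᵢ−1)) = 0.
Check two-phase: ΣzᵢKᵢ = 1.298 > 1 and Σzᵢ/Kᵢ = 1.758 > 1, so g(0) = 0.298 > 0 and g(1) = -0.758 < 0.
Newton iteration, ψ⁰ = 0.33:
  ψ = 0.330: g = 0.0855, g' = -0.646 → ψ = 0.462
  ψ = 0.462: g = -0.0038, g' = -0.714 → ψ = 0.457
Converged at ψ = 0.457.
Compositions from xᵢ = zᵢ/(1+ψ(Kᵢ−1)), yᵢ = Kᵢxᵢ:
  carbon tetrachloride: x = 0.463, y = 0.866
  o-xylene: x = 0.537, y = 0.134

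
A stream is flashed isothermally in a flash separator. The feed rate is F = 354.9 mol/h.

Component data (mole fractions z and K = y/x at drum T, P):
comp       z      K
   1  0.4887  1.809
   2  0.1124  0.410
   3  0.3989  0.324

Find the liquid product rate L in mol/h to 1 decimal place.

Rachford–Rice: g(β) = Σ zᵢ(Kᵢ−1)/(1+β(Kᵢ−1)) = 0.
g(0) = ΣzᵢKᵢ − 1 = 0.0594 and g(1) = 1 − Σzᵢ/Kᵢ = -0.7755, so a root lies in (0, 1).
Newton–Raphson from β = 0.5:
  β = 0.5000: g = -0.21991, g' = -0.6568 → β = 0.1652
  β = 0.1652: g = -0.02828, g' = -0.5279 → β = 0.1116
  β = 0.1116: g = -0.00004, g' = -0.5272 → β = 0.1115
Converged at β = 0.1115.
Then V = β·F = 0.1115·354.9 = 39.6 mol/h and L = F − V = 315.3 mol/h.

L = 315.3 mol/h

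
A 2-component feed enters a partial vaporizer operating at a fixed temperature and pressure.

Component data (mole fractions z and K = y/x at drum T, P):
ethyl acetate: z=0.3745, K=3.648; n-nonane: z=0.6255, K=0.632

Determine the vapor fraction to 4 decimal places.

ψ = 0.7814

Newton iteration, ψ⁰ = 0.5:
  ψ = 0.5000: g = 0.14462, g' = -0.6134 → ψ = 0.7358
  ψ = 0.7358: g = 0.02070, g' = -0.4614 → ψ = 0.7806
  ψ = 0.7806: g = 0.00036, g' = -0.4459 → ψ = 0.7814
Converged at ψ = 0.7814.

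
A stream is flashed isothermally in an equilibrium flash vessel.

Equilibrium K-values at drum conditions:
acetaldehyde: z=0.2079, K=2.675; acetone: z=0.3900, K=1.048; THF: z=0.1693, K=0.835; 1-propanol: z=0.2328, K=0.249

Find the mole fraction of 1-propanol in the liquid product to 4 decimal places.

Newton–Raphson from ψ = 0.66:
  ψ = 0.6600: g = -0.19447, g' = -0.6544 → ψ = 0.3628
  ψ = 0.3628: g = -0.03504, g' = -0.4798 → ψ = 0.2898
  ψ = 0.2898: g = 0.00008, g' = -0.4848 → ψ = 0.2900
Converged at ψ = 0.2900.
Compositions from xᵢ = zᵢ/(1+ψ(Kᵢ−1)), yᵢ = Kᵢxᵢ:
  acetaldehyde: x = 0.1399, y = 0.3743
  acetone: x = 0.3846, y = 0.4031
  THF: x = 0.1778, y = 0.1485
  1-propanol: x = 0.2976, y = 0.0741

x_1-propanol = 0.2976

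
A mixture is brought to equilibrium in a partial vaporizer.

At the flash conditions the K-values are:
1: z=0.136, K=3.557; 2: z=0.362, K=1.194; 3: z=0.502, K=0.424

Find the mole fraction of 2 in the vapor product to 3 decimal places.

y_2 = 0.420

Iterate (Newton) starting at β = 0.61:
  β = 0.610: g = -0.2471, g' = -0.542 → β = 0.154
  β = 0.154: g = 0.0001, g' = -0.671 → β = 0.155
Converged at β = 0.155.
Compositions from xᵢ = zᵢ/(1+β(Kᵢ−1)), yᵢ = Kᵢxᵢ:
  1: x = 0.097, y = 0.347
  2: x = 0.351, y = 0.420
  3: x = 0.551, y = 0.234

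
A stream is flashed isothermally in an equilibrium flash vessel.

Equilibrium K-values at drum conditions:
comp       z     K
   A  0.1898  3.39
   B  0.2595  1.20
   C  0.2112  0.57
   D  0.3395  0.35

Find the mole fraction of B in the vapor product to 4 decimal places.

y_B = 0.2991

Material balance + equilibrium reduce to Σ zᵢ(Kᵢ−1)/(1+β(Kᵢ−1)) = 0.
Check two-phase: ΣzᵢKᵢ = 1.1940 > 1 and Σzᵢ/Kᵢ = 1.6128 > 1, so g(0) = 0.1940 > 0 and g(1) = -0.6128 < 0.
Iterate (Newton) starting at β = 0.5:
  β = 0.5000: g = -0.18877, g' = -0.6118 → β = 0.1914
  β = 0.1914: g = 0.01021, g' = -0.7534 → β = 0.2050
  β = 0.2050: g = 0.00012, g' = -0.7359 → β = 0.2052
Converged at β = 0.2052.
Compositions from xᵢ = zᵢ/(1+β(Kᵢ−1)), yᵢ = Kᵢxᵢ:
  A: x = 0.1274, y = 0.4317
  B: x = 0.2493, y = 0.2991
  C: x = 0.2316, y = 0.1320
  D: x = 0.3917, y = 0.1371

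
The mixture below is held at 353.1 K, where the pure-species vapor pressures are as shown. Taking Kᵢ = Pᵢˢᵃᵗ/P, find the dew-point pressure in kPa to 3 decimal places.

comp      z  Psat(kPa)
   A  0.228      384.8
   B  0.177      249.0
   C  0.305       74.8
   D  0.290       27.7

Pdew = 63.091 kPa

At the dew point ψ → 1, so Σzᵢ/Kᵢ = 1 with Kᵢ = Pᵢˢᵃᵗ/P ⇒ 1/P = Σzᵢ/Pᵢˢᵃᵗ.
1/P = 0.228/384.8 + 0.177/249.0 + 0.305/74.8 + 0.290/27.7 = 0.015850 ⇒ P = 63.091 kPa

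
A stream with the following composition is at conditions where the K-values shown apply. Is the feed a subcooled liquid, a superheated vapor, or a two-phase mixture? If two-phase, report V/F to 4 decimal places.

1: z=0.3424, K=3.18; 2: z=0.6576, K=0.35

two-phase, V/F = 0.2251

ΣzᵢKᵢ = 1.3190; Σzᵢ/Kᵢ = 1.9865.
Both exceed 1, so a two-phase solution exists.
Binary case is linear: z₁(K₁−1)(1+ψ(K₂−1)) + z₂(K₂−1)(1+ψ(K₁−1)) = 0
⇒ ψ = [z₁(K₁−1)+z₂(K₂−1)] / [−(K₁−1)(K₂−1)] = 0.31899/1.41700 = 0.2251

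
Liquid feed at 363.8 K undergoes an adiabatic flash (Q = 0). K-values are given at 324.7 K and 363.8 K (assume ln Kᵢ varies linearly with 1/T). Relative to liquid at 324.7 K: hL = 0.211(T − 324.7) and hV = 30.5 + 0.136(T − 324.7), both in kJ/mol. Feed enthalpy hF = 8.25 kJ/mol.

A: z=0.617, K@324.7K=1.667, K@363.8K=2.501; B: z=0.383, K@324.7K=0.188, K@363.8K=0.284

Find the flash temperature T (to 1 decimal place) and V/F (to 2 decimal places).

T = 328.3 K, V/F = 0.25

Adiabatic flash: solve Rachford–Rice at each trial T, then check hF = ψ·hV(T) + (1−ψ)·hL(T).
  T = 324.7 K: K = (1.667, 0.188), RR gives ψ = 0.186, H_out = 5.662 kJ/mol
  T = 363.8 K: K = (2.501, 0.284), RR gives ψ = 0.607, H_out = 24.972 kJ/mol
  T = 344.2 K: K = (2.064, 0.234), RR gives ψ = 0.445, H_out = 17.045 kJ/mol
  T = 334.4 K: K = (1.860, 0.210), RR gives ψ = 0.336, H_out = 12.043 kJ/mol
  T = 329.5 K: K = (1.761, 0.199), RR gives ψ = 0.267, H_out = 9.059 kJ/mol
  T = 327.1 K: K = (1.714, 0.193), RR gives ψ = 0.228, H_out = 7.430 kJ/mol
Linear interpolation between T = 327.1 (H_out = 7.430) and T = 329.5 (H_out = 9.059) on hF = 8.25 gives T ≈ 328.3 K, at which ψ = 0.25.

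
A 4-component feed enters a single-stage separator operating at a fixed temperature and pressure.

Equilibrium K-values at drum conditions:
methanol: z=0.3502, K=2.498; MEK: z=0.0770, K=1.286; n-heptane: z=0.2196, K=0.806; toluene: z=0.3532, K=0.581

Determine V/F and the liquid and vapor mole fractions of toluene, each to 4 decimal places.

V/F = 0.7485, x_toluene = 0.5146, y_toluene = 0.2990

Material balance + equilibrium reduce to Σ zᵢ(Kᵢ−1)/(1+V/F(Kᵢ−1)) = 0.
Check two-phase: ΣzᵢKᵢ = 1.3560 > 1 and Σzᵢ/Kᵢ = 1.0804 > 1, so g(0) = 0.3560 > 0 and g(1) = -0.0804 < 0.
Newton–Raphson from V/F = 0.5:
  V/F = 0.5000: g = 0.08482, g' = -0.3711 → V/F = 0.7286
  V/F = 0.7286: g = 0.00643, g' = -0.3237 → V/F = 0.7484
  V/F = 0.7484: g = 0.00002, g' = -0.3219 → V/F = 0.7485
Converged at V/F = 0.7485.
Compositions from xᵢ = zᵢ/(1+V/F(Kᵢ−1)), yᵢ = Kᵢxᵢ:
  methanol: x = 0.1651, y = 0.4124
  MEK: x = 0.0634, y = 0.0816
  n-heptane: x = 0.2569, y = 0.2071
  toluene: x = 0.5146, y = 0.2990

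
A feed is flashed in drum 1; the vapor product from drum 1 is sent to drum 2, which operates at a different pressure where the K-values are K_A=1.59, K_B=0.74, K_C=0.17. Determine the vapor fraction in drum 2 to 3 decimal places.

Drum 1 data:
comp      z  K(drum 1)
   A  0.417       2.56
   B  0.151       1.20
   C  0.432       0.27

V/F (drum 2) = 0.552

Drum 1:
Material balance + equilibrium reduce to Σ zᵢ(Kᵢ−1)/(1+ψ₁(Kᵢ−1)) = 0.
g(0) = ΣzᵢKᵢ − 1 = 0.365 and g(1) = 1 − Σzᵢ/Kᵢ = -0.889, so a root lies in (0, 1).
Newton–Raphson from ψ₁ = 0.67:
  ψ₁ = 0.670: g = -0.2726, g' = -1.129 → ψ₁ = 0.429
  ψ₁ = 0.429: g = -0.0413, g' = -0.857 → ψ₁ = 0.380
Converged at ψ₁ = 0.380.
Drum-1 compositions:
  A: x = 0.262, y = 0.670
  B: x = 0.140, y = 0.168
  C: x = 0.598, y = 0.161
Drum-2 feed = drum-1 vapor: z₂ = (0.6702, 0.1684, 0.1614).
Drum 2:
Let ψ₂ = V/F and solve Σ zᵢ(Kᵢ−1)/(1+ψ₂(Kᵢ−1)) = 0.
Check two-phase: ΣzᵢKᵢ = 1.218 > 1 and Σzᵢ/Kᵢ = 1.599 > 1, so g(0) = 0.218 > 0 and g(1) = -0.599 < 0.
Newton–Raphson from ψ₂ = 0.51:
  ψ₂ = 0.510: g = 0.0211, g' = -0.487 → ψ₂ = 0.553
  ψ₂ = 0.553: g = -0.0009, g' = -0.528 → ψ₂ = 0.552
Converged at ψ₂ = 0.552.
  A: x = 0.506, y = 0.804
  B: x = 0.197, y = 0.145
  C: x = 0.298, y = 0.051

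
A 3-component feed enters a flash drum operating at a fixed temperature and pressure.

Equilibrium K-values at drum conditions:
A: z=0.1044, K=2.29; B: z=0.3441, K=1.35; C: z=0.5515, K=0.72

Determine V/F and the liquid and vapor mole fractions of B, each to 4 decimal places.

Material balance + equilibrium reduce to Σ zᵢ(Kᵢ−1)/(1+V/F(Kᵢ−1)) = 0.
Check two-phase: ΣzᵢKᵢ = 1.1007 > 1 and Σzᵢ/Kᵢ = 1.0665 > 1, so g(0) = 0.1007 > 0 and g(1) = -0.0665 < 0.
Newton iteration, V/F⁰ = 0.5:
  V/F = 0.5000: g = 0.00481, g' = -0.1532 → V/F = 0.5314
  V/F = 0.5314: g = 0.00004, g' = -0.1508 → V/F = 0.5317
Converged at V/F = 0.5317.
Compositions from xᵢ = zᵢ/(1+V/F(Kᵢ−1)), yᵢ = Kᵢxᵢ:
  A: x = 0.0619, y = 0.1418
  B: x = 0.2901, y = 0.3917
  C: x = 0.6480, y = 0.4665

V/F = 0.5317, x_B = 0.2901, y_B = 0.3917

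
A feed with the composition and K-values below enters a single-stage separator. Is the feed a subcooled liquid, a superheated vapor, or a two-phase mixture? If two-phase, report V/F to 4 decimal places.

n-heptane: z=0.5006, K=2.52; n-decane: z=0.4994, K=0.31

ΣzᵢKᵢ = 1.4163; Σzᵢ/Kᵢ = 1.8096.
Both exceed 1, so a two-phase solution exists.
Let ψ = V/F and solve Σ zᵢ(Kᵢ−1)/(1+ψ(Kᵢ−1)) = 0.
Binary case is linear: z₁(K₁−1)(1+ψ(K₂−1)) + z₂(K₂−1)(1+ψ(K₁−1)) = 0
⇒ ψ = [z₁(K₁−1)+z₂(K₂−1)] / [−(K₁−1)(K₂−1)] = 0.41633/1.04880 = 0.3970

two-phase, V/F = 0.3970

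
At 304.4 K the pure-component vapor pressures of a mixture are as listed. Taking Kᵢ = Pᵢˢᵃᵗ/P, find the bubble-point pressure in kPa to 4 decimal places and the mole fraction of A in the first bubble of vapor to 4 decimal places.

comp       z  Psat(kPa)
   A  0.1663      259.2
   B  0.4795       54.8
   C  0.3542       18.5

At the bubble point ψ → 0, so ΣzᵢKᵢ = 1 with Kᵢ = Pᵢˢᵃᵗ/P ⇒ P = ΣzᵢPᵢˢᵃᵗ.
P = 0.1663·259.2 + 0.4795·54.8 + 0.3542·18.5 = 75.9343 kPa
yᵢ = zᵢPᵢˢᵃᵗ/P ⇒ y_A = 0.1663·259.2/75.9343 = 0.5677

Pbub = 75.9343 kPa, y_A = 0.5677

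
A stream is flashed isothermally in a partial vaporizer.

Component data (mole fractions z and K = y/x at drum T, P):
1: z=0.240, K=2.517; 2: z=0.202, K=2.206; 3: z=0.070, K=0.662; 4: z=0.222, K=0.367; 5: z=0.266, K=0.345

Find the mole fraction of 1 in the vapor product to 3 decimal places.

y_1 = 0.408

Material balance + equilibrium reduce to Σ zᵢ(Kᵢ−1)/(1+ψ(Kᵢ−1)) = 0.
Check two-phase: ΣzᵢKᵢ = 1.269 > 1 and Σzᵢ/Kᵢ = 1.669 > 1, so g(0) = 0.269 > 0 and g(1) = -0.669 < 0.
Newton–Raphson from ψ = 0.32:
  ψ = 0.320: g = -0.0023, g' = -0.736 → ψ = 0.317
Converged at ψ = 0.317.
Compositions from xᵢ = zᵢ/(1+ψ(Kᵢ−1)), yᵢ = Kᵢxᵢ:
  1: x = 0.162, y = 0.408
  2: x = 0.146, y = 0.322
  3: x = 0.078, y = 0.052
  4: x = 0.278, y = 0.102
  5: x = 0.336, y = 0.116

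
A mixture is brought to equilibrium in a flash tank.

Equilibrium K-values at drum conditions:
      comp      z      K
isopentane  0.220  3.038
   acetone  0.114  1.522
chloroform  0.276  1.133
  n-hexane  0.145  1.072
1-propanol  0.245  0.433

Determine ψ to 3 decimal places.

Rachford–Rice: g(ψ) = Σ zᵢ(Kᵢ−1)/(1+ψ(Kᵢ−1)) = 0.
Feasibility: ΣzᵢKᵢ = 1.416, Σzᵢ/Kᵢ = 1.092 — both > 1, two phases present.
Newton iteration, ψ⁰ = 0.68:
  ψ = 0.680: g = 0.0494, g' = -0.391 → ψ = 0.806
  ψ = 0.806: g = -0.0014, g' = -0.418 → ψ = 0.803
Converged at ψ = 0.803.

ψ = 0.803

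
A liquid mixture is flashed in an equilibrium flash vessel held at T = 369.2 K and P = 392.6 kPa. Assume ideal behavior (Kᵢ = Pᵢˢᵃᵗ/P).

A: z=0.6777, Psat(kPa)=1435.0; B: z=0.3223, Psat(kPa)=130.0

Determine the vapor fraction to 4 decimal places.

Raoult's law: Kᵢ = Pᵢˢᵃᵗ/P = Pᵢˢᵃᵗ/392.6.
  K_A = 1435.0/392.6 = 3.655120, K_B = 130.0/392.6 = 0.331126
Material balance + equilibrium reduce to Σ zᵢ(Kᵢ−1)/(1+ψ(Kᵢ−1)) = 0.
Check two-phase: ΣzᵢKᵢ = 2.5838 > 1 and Σzᵢ/Kᵢ = 1.1588 > 1, so g(0) = 1.5838 > 0 and g(1) = -0.1588 < 0.
Binary case is linear: z₁(K₁−1)(1+ψ(K₂−1)) + z₂(K₂−1)(1+ψ(K₁−1)) = 0
⇒ ψ = [z₁(K₁−1)+z₂(K₂−1)] / [−(K₁−1)(K₂−1)] = 1.58380/1.77594 = 0.8918

ψ = 0.8918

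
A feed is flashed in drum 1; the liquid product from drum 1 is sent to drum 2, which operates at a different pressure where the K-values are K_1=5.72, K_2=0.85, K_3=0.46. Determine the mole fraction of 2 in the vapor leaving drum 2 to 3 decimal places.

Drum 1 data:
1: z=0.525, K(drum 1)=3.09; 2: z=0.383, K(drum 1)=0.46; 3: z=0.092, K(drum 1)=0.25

Drum 1:
Rachford–Rice: g(ψ₁) = Σ zᵢ(Kᵢ−1)/(1+ψ₁(Kᵢ−1)) = 0.
Feasibility: ΣzᵢKᵢ = 1.821, Σzᵢ/Kᵢ = 1.371 — both > 1, two phases present.
Newton–Raphson from ψ₁ = 0.43:
  ψ₁ = 0.430: g = 0.2067, g' = -0.938 → ψ₁ = 0.650
  ψ₁ = 0.650: g = 0.0117, g' = -0.875 → ψ₁ = 0.664
Converged at ψ₁ = 0.664.
Drum-1 compositions:
  1: x = 0.220, y = 0.680
  2: x = 0.597, y = 0.275
  3: x = 0.183, y = 0.046
Drum-2 feed = drum-1 liquid: z₂ = (0.2199, 0.5969, 0.1832).
Drum 2:
Material balance + equilibrium reduce to Σ zᵢ(Kᵢ−1)/(1+ψ₂(Kᵢ−1)) = 0.
Check two-phase: ΣzᵢKᵢ = 1.850 > 1 and Σzᵢ/Kᵢ = 1.139 > 1, so g(0) = 0.850 > 0 and g(1) = -0.139 < 0.
Newton–Raphson from ψ₂ = 0.49:
  ψ₂ = 0.490: g = 0.0822, g' = -0.561 → ψ₂ = 0.637
  ψ₂ = 0.637: g = 0.0095, g' = -0.446 → ψ₂ = 0.658
Converged at ψ₂ = 0.658.
  1: x = 0.054, y = 0.306
  2: x = 0.662, y = 0.563
  3: x = 0.284, y = 0.131

y_2 (drum 2) = 0.563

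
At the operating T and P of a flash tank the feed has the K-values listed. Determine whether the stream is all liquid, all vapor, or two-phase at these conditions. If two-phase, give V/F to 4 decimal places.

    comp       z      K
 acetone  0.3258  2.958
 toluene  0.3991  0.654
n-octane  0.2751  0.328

two-phase, V/F = 0.3219

ΣzᵢKᵢ = 1.3150; Σzᵢ/Kᵢ = 1.5591.
Both exceed 1, so a two-phase solution exists.
Newton iteration, ψ⁰ = 0.62:
  ψ = 0.6200: g = -0.20457, g' = -0.6973 → ψ = 0.3266
  ψ = 0.3266: g = -0.00346, g' = -0.7293 → ψ = 0.3219
Converged at ψ = 0.3219.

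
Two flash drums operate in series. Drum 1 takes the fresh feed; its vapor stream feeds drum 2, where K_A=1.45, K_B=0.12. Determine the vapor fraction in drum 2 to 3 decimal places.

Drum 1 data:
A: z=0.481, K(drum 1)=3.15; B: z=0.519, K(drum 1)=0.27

V/F (drum 2) = 0.459

Drum 1:
Material balance + equilibrium reduce to Σ zᵢ(Kᵢ−1)/(1+ψ₁(Kᵢ−1)) = 0.
g(0) = ΣzᵢKᵢ − 1 = 0.655 and g(1) = 1 − Σzᵢ/Kᵢ = -1.075, so a root lies in (0, 1).
Iterate (Newton) starting at ψ₁ = 0.56:
  ψ₁ = 0.560: g = -0.1716, g' = -1.249 → ψ₁ = 0.423
  ψ₁ = 0.423: g = -0.0060, g' = -1.189 → ψ₁ = 0.418
Converged at ψ₁ = 0.418.
Drum-1 compositions:
  A: x = 0.253, y = 0.798
  B: x = 0.747, y = 0.202
Drum-2 feed = drum-1 vapor: z₂ = (0.7984, 0.2016).
Drum 2:
Newton iteration, ψ₂⁰ = 0.5:
  ψ₂ = 0.500: g = -0.0234, g' = -0.605 → ψ₂ = 0.461
  ψ₂ = 0.461: g = -0.0010, g' = -0.553 → ψ₂ = 0.459
Converged at ψ₂ = 0.459.
  A: x = 0.662, y = 0.959
  B: x = 0.338, y = 0.041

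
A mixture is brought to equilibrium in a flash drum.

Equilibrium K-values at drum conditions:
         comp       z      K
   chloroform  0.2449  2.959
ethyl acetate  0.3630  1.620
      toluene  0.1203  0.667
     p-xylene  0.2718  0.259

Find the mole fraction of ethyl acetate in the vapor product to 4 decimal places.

y_ethyl acetate = 0.4359

Rachford–Rice: g(V/F) = Σ zᵢ(Kᵢ−1)/(1+V/F(Kᵢ−1)) = 0.
Feasibility: ΣzᵢKᵢ = 1.4634, Σzᵢ/Kᵢ = 1.5366 — both > 1, two phases present.
Newton iteration, V/F⁰ = 0.66:
  V/F = 0.6600: g = -0.07659, g' = -0.8426 → V/F = 0.5691
  V/F = 0.5691: g = -0.00449, g' = -0.7529 → V/F = 0.5631
Converged at V/F = 0.5631.
Compositions from xᵢ = zᵢ/(1+V/F(Kᵢ−1)), yᵢ = Kᵢxᵢ:
  chloroform: x = 0.1164, y = 0.3446
  ethyl acetate: x = 0.2691, y = 0.4359
  toluene: x = 0.1481, y = 0.0988
  p-xylene: x = 0.4664, y = 0.1208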